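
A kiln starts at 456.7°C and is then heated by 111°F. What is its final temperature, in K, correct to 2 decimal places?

791.52 K

The 111°F change is an interval, so only the factor 5/9 applies: +111 × 5/9 = +61.6667°C.
Final Celsius temperature: 456.7000 + 61.6667 = 518.3667°C.
In kelvin: 518.3667 + 273.15 = 791.52 K.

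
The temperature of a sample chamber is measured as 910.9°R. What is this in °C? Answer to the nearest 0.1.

In Celsius: (910.9 - 491.67) × 5/9 = 232.9056°C.

232.9°C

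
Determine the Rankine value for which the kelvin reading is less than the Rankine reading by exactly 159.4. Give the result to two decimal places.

Let R be the Rankine reading. The kelvin reading is K = 5/9·R.
Require K - R = -159.4: (-4/9)·R = -159.4.
R = (-159.4) / (-4/9) = 358.65.

358.65°R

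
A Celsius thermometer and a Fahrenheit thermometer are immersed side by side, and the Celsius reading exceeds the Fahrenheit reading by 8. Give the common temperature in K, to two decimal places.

223.15 K

Let x be the Celsius reading; then the Fahrenheit reading is 1.8·x + 32.
(1.8·x + 32) - x = -8  ⇒  (0.8)·x = -40  ⇒  x = -50.0000°C.
In kelvin: -50.0000 + 273.15 = 223.15 K.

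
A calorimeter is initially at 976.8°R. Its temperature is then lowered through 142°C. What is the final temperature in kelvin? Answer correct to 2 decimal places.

400.67 K

Initial temperature in Celsius: (976.8 - 491.67) × 5/9 = 269.5167°C.
Final Celsius temperature: 269.5167 - 142.0000 = 127.5167°C.
In kelvin: 127.5167 + 273.15 = 400.67 K.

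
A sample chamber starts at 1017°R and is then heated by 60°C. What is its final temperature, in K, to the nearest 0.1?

625.0 K

Initial temperature in Celsius: (1017 - 491.67) × 5/9 = 291.8500°C.
Final Celsius temperature: 291.8500 + 60.0000 = 351.8500°C.
In kelvin: 351.8500 + 273.15 = 625.0 K.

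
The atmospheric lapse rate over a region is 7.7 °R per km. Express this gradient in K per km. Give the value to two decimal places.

Since only a temperature interval is involved, the additive offset between the scales drops out.
A change of 1°R is a change of 5/9 K, so 7.7 × 5/9 = 4.28.

4.28 K/km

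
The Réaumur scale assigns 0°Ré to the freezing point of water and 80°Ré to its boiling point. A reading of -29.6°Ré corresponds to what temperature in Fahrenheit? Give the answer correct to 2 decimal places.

Linear interpolation between the fixed points: C = (-29.6 - 0) × 100 / (80 - 0) = -37.0000°C.
Then -37.0000 × 1.8 + 32 = -34.60°F.

-34.60°F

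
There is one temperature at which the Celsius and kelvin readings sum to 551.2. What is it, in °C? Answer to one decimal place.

Let C be the Celsius reading. The kelvin reading is K = 1·C + 273.15.
Require C + K = 551.2: (2)·C + 273.15 = 551.2.
C = (551.2 - 273.15) / (2) = 139.0.

139.0°C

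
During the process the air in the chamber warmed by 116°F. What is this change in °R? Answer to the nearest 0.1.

116.0°R

Fahrenheit and Rankine degrees are the same size, so the interval is unchanged: 116.0.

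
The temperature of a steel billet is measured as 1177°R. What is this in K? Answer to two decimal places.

In Celsius: (1177 - 491.67) × 5/9 = 380.7389°C.
In kelvin: 380.7389 + 273.15 = 653.89 K.

653.89 K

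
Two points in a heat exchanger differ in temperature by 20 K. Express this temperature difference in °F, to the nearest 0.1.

Only the scale ratio 1.8 matters for a change in temperature.
20 × 1.8 = 36.0.

36.0°F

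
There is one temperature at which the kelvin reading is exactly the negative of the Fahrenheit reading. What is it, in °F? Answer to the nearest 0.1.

Let F be the Fahrenheit reading. The kelvin reading is K = 5/9·F + 255.372.
Require K = -1·F: 5/9·F + 255.372 = -1·F.
(14/9)·F = -255.372  ⇒  F = -164.2.

-164.2°F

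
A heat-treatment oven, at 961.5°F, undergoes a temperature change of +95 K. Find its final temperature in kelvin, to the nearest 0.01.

Initial temperature in Celsius: (961.5 - 32) × 5/9 = 516.3889°C.
The 95 K change is an interval; Kelvin and Celsius degrees are the same size, so ΔC = +95°C.
Final Celsius temperature: 516.3889 + 95.0000 = 611.3889°C.
In kelvin: 611.3889 + 273.15 = 884.54 K.

884.54 K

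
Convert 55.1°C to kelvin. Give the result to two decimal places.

In kelvin: 55.1000 + 273.15 = 328.25 K.

328.25 K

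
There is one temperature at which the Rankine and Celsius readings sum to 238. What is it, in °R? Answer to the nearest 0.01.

328.60°R

Let R be the Rankine reading. The Celsius reading is C = 5/9·R - 273.15.
Require R + C = 238: (14/9)·R - 273.15 = 238.
R = (238 + 273.15) / (14/9) = 328.60.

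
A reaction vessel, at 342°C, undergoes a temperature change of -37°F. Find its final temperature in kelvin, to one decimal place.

The 37°F change is an interval, so only the factor 5/9 applies: -37 × 5/9 = -20.5556°C.
Final Celsius temperature: 342.0000 - 20.5556 = 321.4444°C.
In kelvin: 321.4444 + 273.15 = 594.6 K.

594.6 K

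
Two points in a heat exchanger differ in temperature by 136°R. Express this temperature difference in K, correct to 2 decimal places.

75.56 K

An interval of 1°R corresponds to 5/9 K.
136 × 5/9 = 75.56.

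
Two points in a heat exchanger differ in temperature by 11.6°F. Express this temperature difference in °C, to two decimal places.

An interval of 1°F corresponds to 5/9°C.
11.6 × 5/9 = 6.44.

6.44°C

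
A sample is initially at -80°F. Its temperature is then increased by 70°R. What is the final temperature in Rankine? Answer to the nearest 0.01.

449.67°R

Initial temperature in Celsius: (-80 - 32) × 5/9 = -62.2222°C.
The 70°R change is an interval, so only the factor 5/9 applies: +70 × 5/9 = +38.8889°C.
Final Celsius temperature: -62.2222 + 38.8889 = -23.3333°C.
In Rankine: -23.3333 × 1.8 + 491.67 = 449.67°R.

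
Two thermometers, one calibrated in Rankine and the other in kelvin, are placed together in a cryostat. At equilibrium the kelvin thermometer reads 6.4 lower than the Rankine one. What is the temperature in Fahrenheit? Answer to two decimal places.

Let x be the Rankine reading; then the kelvin reading is 5/9·x.
(5/9·x) - x = -6.4  ⇒  (-4/9)·x = -6.4  ⇒  x = 14.4000°R.
In Celsius: (14.4 - 491.67) × 5/9 = -265.1500°C.
In Fahrenheit: -265.1500 × 1.8 + 32 = -445.27°F.

-445.27°F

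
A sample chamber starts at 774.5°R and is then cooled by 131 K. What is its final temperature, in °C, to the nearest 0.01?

26.13°C

Initial temperature in Celsius: (774.5 - 491.67) × 5/9 = 157.1278°C.
The 131 K change is an interval; Kelvin and Celsius degrees are the same size, so ΔC = -131°C.
Final Celsius temperature: 157.1278 - 131.0000 = 26.1278°C.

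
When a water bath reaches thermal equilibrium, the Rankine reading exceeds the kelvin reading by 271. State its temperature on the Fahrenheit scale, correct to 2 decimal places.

Let x be the kelvin reading; then the Rankine reading is 1.8·x.
(1.8·x) - x = 271  ⇒  (0.8)·x = 271  ⇒  x = 338.7500 K.
In Celsius: 338.75 - 273.15 = 65.6000°C.
In Fahrenheit: 65.6000 × 1.8 + 32 = 150.08°F.

150.08°F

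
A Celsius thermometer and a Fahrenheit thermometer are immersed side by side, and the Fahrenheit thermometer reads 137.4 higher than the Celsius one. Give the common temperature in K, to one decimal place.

404.9 K

Let x be the Celsius reading; then the Fahrenheit reading is 1.8·x + 32.
(1.8·x + 32) - x = 137.4  ⇒  (0.8)·x = 105.4  ⇒  x = 131.7500°C.
In kelvin: 131.7500 + 273.15 = 404.9 K.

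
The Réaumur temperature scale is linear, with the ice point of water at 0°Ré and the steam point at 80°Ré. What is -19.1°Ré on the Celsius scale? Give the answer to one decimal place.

Linear interpolation between the fixed points: C = (-19.1 - 0) × 100 / (80 - 0) = -23.8750°C.

-23.9°C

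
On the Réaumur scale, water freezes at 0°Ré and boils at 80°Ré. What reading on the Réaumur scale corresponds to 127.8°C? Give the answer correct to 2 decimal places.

Linearly onto the Réaumur scale: 0 + (127.8000 / 100) × (80 - 0) = 102.24°Ré.

102.24°Ré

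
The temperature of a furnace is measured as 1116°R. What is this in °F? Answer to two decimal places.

656.33°F

In Celsius: (1116 - 491.67) × 5/9 = 346.8500°C.
In Fahrenheit: 346.8500 × 1.8 + 32 = 656.33°F.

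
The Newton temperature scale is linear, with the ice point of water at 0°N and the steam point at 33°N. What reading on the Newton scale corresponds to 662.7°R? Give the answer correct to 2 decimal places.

First in Celsius: (662.7 - 491.67) × 5/9 = 95.0167°C.
Linearly onto the Newton scale: 0 + (95.0167 / 100) × (33 - 0) = 31.36°N.

31.36°N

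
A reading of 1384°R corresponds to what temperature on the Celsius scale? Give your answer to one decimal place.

In Celsius: (1384 - 491.67) × 5/9 = 495.7389°C.

495.7°C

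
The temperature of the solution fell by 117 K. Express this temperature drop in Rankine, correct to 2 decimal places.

210.60°R

An interval of 1 K corresponds to 1.8°R.
117 × 1.8 = 210.60.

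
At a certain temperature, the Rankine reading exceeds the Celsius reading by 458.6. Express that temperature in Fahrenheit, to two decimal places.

-42.41°F

Let x be the Rankine reading; then the Celsius reading is 5/9·x - 273.15.
(5/9·x - 273.15) - x = -458.6  ⇒  (-4/9)·x = -185.45  ⇒  x = 417.2625°R.
In Celsius: (417.2625 - 491.67) × 5/9 = -41.3375°C.
In Fahrenheit: -41.3375 × 1.8 + 32 = -42.41°F.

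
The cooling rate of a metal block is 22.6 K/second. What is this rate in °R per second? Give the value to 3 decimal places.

Since only a temperature interval is involved, the additive offset between the scales drops out.
A change of 1 K is a change of 1.8°R, so 22.6 × 1.8 = 40.680.

40.680 °R/second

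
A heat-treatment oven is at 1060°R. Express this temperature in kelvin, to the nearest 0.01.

In Celsius: (1060 - 491.67) × 5/9 = 315.7389°C.
In kelvin: 315.7389 + 273.15 = 588.89 K.

588.89 K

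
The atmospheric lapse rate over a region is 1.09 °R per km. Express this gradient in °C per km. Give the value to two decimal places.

0.61 °C/km

Since only a temperature interval is involved, the additive offset between the scales drops out.
A change of 1°R is a change of 5/9°C, so 1.09 × 5/9 = 0.61.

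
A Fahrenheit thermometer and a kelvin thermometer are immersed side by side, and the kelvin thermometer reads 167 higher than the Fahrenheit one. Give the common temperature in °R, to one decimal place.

Let x be the Fahrenheit reading; then the kelvin reading is 5/9·x + 255.372.
(5/9·x + 255.372) - x = 167  ⇒  (-4/9)·x = -88.3722  ⇒  x = 198.8375°F.
In Celsius: (198.8375 - 32) × 5/9 = 92.6875°C.
In Rankine: 92.6875 × 1.8 + 491.67 = 658.5°R.

658.5°R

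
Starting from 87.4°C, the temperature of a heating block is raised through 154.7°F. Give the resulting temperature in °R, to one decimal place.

803.7°R

The 154.7°F change is an interval, so only the factor 5/9 applies: +154.7 × 5/9 = +85.9444°C.
Final Celsius temperature: 87.4000 + 85.9444 = 173.3444°C.
In Rankine: 173.3444 × 1.8 + 491.67 = 803.7°R.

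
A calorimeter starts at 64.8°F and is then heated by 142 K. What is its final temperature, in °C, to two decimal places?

Initial temperature in Celsius: (64.8 - 32) × 5/9 = 18.2222°C.
The 142 K change is an interval; Kelvin and Celsius degrees are the same size, so ΔC = +142°C.
Final Celsius temperature: 18.2222 + 142.0000 = 160.2222°C.

160.22°C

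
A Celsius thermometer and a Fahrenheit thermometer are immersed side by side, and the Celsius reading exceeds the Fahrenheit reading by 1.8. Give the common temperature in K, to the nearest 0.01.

Let x be the Celsius reading; then the Fahrenheit reading is 1.8·x + 32.
(1.8·x + 32) - x = -1.8  ⇒  (0.8)·x = -33.8  ⇒  x = -42.2500°C.
In kelvin: -42.2500 + 273.15 = 230.90 K.

230.90 K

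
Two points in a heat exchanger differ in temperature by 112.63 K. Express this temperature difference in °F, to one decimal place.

202.7°F

For a temperature interval the offset drops out; only the factor 1.8 applies.
112.63 × 1.8 = 202.7.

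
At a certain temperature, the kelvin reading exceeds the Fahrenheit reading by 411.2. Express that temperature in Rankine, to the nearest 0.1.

109.1°R

Let x be the kelvin reading; then the Fahrenheit reading is 1.8·x - 459.67.
(1.8·x - 459.67) - x = -411.2  ⇒  (0.8)·x = 48.47  ⇒  x = 60.5875 K.
In Celsius: 60.5875 - 273.15 = -212.5625°C.
In Rankine: -212.5625 × 1.8 + 491.67 = 109.1°R.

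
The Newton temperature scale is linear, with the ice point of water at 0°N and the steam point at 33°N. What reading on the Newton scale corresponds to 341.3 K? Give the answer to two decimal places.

22.49°N

First in Celsius: 341.3 - 273.15 = 68.1500°C.
Linearly onto the Newton scale: 0 + (68.1500 / 100) × (33 - 0) = 22.49°N.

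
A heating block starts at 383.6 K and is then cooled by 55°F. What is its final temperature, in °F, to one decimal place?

Initial temperature in Celsius: 383.6 - 273.15 = 110.4500°C.
The 55°F change is an interval, so only the factor 5/9 applies: -55 × 5/9 = -30.5556°C.
Final Celsius temperature: 110.4500 - 30.5556 = 79.8944°C.
In Fahrenheit: 79.8944 × 1.8 + 32 = 175.8°F.

175.8°F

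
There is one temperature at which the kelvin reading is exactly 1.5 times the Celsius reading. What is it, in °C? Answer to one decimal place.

Let C be the Celsius reading. The kelvin reading is K = 1·C + 273.15.
Require K = 1.5·C: 1·C + 273.15 = 1.5·C.
(-0.5)·C = -273.15  ⇒  C = 546.3.

546.3°C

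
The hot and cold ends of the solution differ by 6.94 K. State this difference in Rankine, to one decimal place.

An interval of 1 K corresponds to 1.8°R.
6.94 × 1.8 = 12.5.

12.5°R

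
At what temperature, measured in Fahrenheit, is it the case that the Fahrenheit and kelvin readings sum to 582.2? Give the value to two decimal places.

Let F be the Fahrenheit reading. The kelvin reading is K = 5/9·F + 255.372.
Require F + K = 582.2: (14/9)·F + 255.372 = 582.2.
F = (582.2 - 255.372) / (14/9) = 210.10.

210.10°F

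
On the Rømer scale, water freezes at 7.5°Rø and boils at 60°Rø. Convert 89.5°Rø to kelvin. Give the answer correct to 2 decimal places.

429.34 K

Linear interpolation between the fixed points: C = (89.5 - 7.5) × 100 / (60 - 7.5) = 156.1905°C.
Then 156.1905 + 273.15 = 429.34 K.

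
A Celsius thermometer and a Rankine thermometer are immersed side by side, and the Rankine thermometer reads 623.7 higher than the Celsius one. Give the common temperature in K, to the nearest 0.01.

Let x be the Celsius reading; then the Rankine reading is 1.8·x + 491.67.
(1.8·x + 491.67) - x = 623.7  ⇒  (0.8)·x = 132.03  ⇒  x = 165.0375°C.
In kelvin: 165.0375 + 273.15 = 438.19 K.

438.19 K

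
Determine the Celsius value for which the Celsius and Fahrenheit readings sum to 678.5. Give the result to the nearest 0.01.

230.89°C

Let C be the Celsius reading. The Fahrenheit reading is F = 1.8·C + 32.
Require C + F = 678.5: (2.8)·C + 32 = 678.5.
C = (678.5 - 32) / (2.8) = 230.89.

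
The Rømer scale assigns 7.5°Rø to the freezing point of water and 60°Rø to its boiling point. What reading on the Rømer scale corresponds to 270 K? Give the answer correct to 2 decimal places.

First in Celsius: 270 - 273.15 = -3.1500°C.
Linearly onto the Rømer scale: 7.5 + (-3.1500 / 100) × (60 - 7.5) = 5.85°Rø.

5.85°Rø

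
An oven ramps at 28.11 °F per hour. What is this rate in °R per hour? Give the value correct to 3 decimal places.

28.110 °R/hour

The quantity depends on a temperature interval, so only the ratio of degree sizes applies; the offset between the scales is irrelevant.
A change of 1°F is a change of 1°R, so 28.11 × 1 = 28.110.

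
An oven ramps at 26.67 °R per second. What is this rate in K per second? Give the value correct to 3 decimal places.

14.817 K/second

The quantity depends on a temperature interval, so only the ratio of degree sizes applies; the offset between the scales is irrelevant.
A change of 1°R is a change of 5/9 K, so 26.67 × 5/9 = 14.817.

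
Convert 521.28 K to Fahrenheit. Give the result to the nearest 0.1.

478.6°F

In Celsius: 521.28 - 273.15 = 248.1300°C.
In Fahrenheit: 248.1300 × 1.8 + 32 = 478.6°F.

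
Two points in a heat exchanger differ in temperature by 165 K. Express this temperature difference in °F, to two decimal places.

An interval of 1 K corresponds to 1.8°F.
165 × 1.8 = 297.00.

297.00°F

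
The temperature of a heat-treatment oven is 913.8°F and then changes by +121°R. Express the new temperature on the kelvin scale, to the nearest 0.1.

830.3 K

Initial temperature in Celsius: (913.8 - 32) × 5/9 = 489.8889°C.
The 121°R change is an interval, so only the factor 5/9 applies: +121 × 5/9 = +67.2222°C.
Final Celsius temperature: 489.8889 + 67.2222 = 557.1111°C.
In kelvin: 557.1111 + 273.15 = 830.3 K.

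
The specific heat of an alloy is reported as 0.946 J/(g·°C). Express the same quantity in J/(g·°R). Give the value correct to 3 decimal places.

0.526 J/(g·°R)

The quantity depends on a temperature interval, so only the ratio of degree sizes applies; the offset between the scales is irrelevant.
A change of 1°R is a change of 5/9°C, so per °R the value is 0.946 × 5/9 = 0.526.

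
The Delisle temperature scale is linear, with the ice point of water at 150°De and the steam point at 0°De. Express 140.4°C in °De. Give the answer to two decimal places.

Linearly onto the Delisle scale: 150 + (140.4000 / 100) × (0 - 150) = -60.60°De.

-60.60°De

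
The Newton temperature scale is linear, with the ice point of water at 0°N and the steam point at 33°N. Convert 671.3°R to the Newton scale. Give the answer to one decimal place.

32.9°N

First in Celsius: (671.3 - 491.67) × 5/9 = 99.7944°C.
Linearly onto the Newton scale: 0 + (99.7944 / 100) × (33 - 0) = 32.9°N.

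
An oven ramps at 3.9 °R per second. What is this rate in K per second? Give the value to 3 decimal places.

2.167 K/second

Since only a temperature interval is involved, the additive offset between the scales drops out.
A change of 1°R is a change of 5/9 K, so 3.9 × 5/9 = 2.167.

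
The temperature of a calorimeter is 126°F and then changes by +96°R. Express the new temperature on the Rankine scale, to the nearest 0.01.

681.67°R

Initial temperature in Celsius: (126 - 32) × 5/9 = 52.2222°C.
The 96°R change is an interval, so only the factor 5/9 applies: +96 × 5/9 = +53.3333°C.
Final Celsius temperature: 52.2222 + 53.3333 = 105.5556°C.
In Rankine: 105.5556 × 1.8 + 491.67 = 681.67°R.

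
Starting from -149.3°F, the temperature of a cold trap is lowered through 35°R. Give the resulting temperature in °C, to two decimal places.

-120.17°C

Initial temperature in Celsius: (-149.3 - 32) × 5/9 = -100.7222°C.
The 35°R change is an interval, so only the factor 5/9 applies: -35 × 5/9 = -19.4444°C.
Final Celsius temperature: -100.7222 - 19.4444 = -120.1667°C.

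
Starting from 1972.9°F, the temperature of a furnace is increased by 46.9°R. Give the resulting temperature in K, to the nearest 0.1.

1377.5 K

Initial temperature in Celsius: (1972.9 - 32) × 5/9 = 1078.2778°C.
The 46.9°R change is an interval, so only the factor 5/9 applies: +46.9 × 5/9 = +26.0556°C.
Final Celsius temperature: 1078.2778 + 26.0556 = 1104.3333°C.
In kelvin: 1104.3333 + 273.15 = 1377.5 K.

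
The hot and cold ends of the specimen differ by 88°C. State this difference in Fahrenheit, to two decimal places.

An interval of 1°C corresponds to 1.8°F.
88 × 1.8 = 158.40.

158.40°F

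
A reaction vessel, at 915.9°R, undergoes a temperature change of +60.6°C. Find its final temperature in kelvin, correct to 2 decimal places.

569.43 K

Initial temperature in Celsius: (915.9 - 491.67) × 5/9 = 235.6833°C.
Final Celsius temperature: 235.6833 + 60.6000 = 296.2833°C.
In kelvin: 296.2833 + 273.15 = 569.43 K.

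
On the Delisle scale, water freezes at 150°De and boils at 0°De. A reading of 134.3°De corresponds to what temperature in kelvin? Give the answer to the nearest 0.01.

Linear interpolation between the fixed points: C = (134.3 - 150) × 100 / (0 - 150) = 10.4667°C.
Then 10.4667 + 273.15 = 283.62 K.

283.62 K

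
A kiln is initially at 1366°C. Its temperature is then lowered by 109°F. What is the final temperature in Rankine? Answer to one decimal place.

2841.5°R

The 109°F change is an interval, so only the factor 5/9 applies: -109 × 5/9 = -60.5556°C.
Final Celsius temperature: 1366.0000 - 60.5556 = 1305.4444°C.
In Rankine: 1305.4444 × 1.8 + 491.67 = 2841.5°R.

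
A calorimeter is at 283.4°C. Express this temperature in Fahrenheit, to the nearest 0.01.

In Fahrenheit: 283.4000 × 1.8 + 32 = 542.12°F.

542.12°F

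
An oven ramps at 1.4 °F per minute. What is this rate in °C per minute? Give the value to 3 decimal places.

Since only a temperature interval is involved, the additive offset between the scales drops out.
A change of 1°F is a change of 5/9°C, so 1.4 × 5/9 = 0.778.

0.778 °C/minute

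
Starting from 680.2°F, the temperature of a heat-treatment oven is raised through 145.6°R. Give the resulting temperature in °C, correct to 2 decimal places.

Initial temperature in Celsius: (680.2 - 32) × 5/9 = 360.1111°C.
The 145.6°R change is an interval, so only the factor 5/9 applies: +145.6 × 5/9 = +80.8889°C.
Final Celsius temperature: 360.1111 + 80.8889 = 441.0000°C.

441.00°C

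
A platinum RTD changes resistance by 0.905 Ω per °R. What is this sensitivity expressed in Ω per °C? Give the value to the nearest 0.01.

The quantity depends on a temperature interval, so only the ratio of degree sizes applies; the offset between the scales is irrelevant.
A change of 1°C is a change of 1.8°R, so per °C the value is 0.905 × 1.8 = 1.63.

1.63 Ω per °C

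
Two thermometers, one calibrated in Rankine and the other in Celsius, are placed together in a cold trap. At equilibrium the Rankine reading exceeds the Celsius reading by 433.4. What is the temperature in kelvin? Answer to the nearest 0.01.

200.31 K

Let x be the Rankine reading; then the Celsius reading is 5/9·x - 273.15.
(5/9·x - 273.15) - x = -433.4  ⇒  (-4/9)·x = -160.25  ⇒  x = 360.5625°R.
In Celsius: (360.5625 - 491.67) × 5/9 = -72.8375°C.
In kelvin: -72.8375 + 273.15 = 200.31 K.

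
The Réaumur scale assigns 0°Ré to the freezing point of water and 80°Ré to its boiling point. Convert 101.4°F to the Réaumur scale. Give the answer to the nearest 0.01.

30.84°Ré

First in Celsius: (101.4 - 32) × 5/9 = 38.5556°C.
Linearly onto the Réaumur scale: 0 + (38.5556 / 100) × (80 - 0) = 30.84°Ré.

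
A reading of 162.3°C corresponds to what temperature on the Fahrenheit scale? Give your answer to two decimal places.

In Fahrenheit: 162.3000 × 1.8 + 32 = 324.14°F.

324.14°F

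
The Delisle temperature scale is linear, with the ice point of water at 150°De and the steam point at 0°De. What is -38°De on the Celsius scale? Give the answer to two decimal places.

Linear interpolation between the fixed points: C = (-38 - 150) × 100 / (0 - 150) = 125.3333°C.

125.33°C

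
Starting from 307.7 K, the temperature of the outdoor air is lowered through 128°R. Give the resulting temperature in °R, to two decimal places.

Initial temperature in Celsius: 307.7 - 273.15 = 34.5500°C.
The 128°R change is an interval, so only the factor 5/9 applies: -128 × 5/9 = -71.1111°C.
Final Celsius temperature: 34.5500 - 71.1111 = -36.5611°C.
In Rankine: -36.5611 × 1.8 + 491.67 = 425.86°R.

425.86°R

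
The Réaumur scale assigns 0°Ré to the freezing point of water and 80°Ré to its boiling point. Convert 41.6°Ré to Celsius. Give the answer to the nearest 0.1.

52.0°C

Linear interpolation between the fixed points: C = (41.6 - 0) × 100 / (80 - 0) = 52.0000°C.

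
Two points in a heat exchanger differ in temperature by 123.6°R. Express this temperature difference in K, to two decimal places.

Only the scale ratio 5/9 matters for a change in temperature.
123.6 × 5/9 = 68.67.

68.67 K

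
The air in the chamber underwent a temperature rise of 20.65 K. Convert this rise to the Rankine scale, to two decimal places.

37.17°R

Only the scale ratio 1.8 matters for a change in temperature.
20.65 × 1.8 = 37.17.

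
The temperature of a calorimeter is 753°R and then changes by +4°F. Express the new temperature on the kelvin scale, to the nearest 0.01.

420.56 K

Initial temperature in Celsius: (753 - 491.67) × 5/9 = 145.1833°C.
The 4°F change is an interval, so only the factor 5/9 applies: +4 × 5/9 = +2.2222°C.
Final Celsius temperature: 145.1833 + 2.2222 = 147.4056°C.
In kelvin: 147.4056 + 273.15 = 420.56 K.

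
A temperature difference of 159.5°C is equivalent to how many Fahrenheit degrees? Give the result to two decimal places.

For a temperature interval the offset drops out; only the factor 1.8 applies.
159.5 × 1.8 = 287.10.

287.10°F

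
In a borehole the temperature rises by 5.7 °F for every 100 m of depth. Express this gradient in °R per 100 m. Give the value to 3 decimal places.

5.700 °R/100 m

The quantity depends on a temperature interval, so only the ratio of degree sizes applies; the offset between the scales is irrelevant.
A change of 1°F is a change of 1°R, so 5.7 × 1 = 5.700.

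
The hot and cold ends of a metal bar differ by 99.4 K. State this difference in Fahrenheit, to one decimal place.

178.9°F

An interval of 1 K corresponds to 1.8°F.
99.4 × 1.8 = 178.9.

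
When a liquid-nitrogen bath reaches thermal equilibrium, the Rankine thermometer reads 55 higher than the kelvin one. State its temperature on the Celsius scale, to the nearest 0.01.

-204.40°C

Let x be the kelvin reading; then the Rankine reading is 1.8·x.
(1.8·x) - x = 55  ⇒  (0.8)·x = 55  ⇒  x = 68.7500 K.
In Celsius: 68.75 - 273.15 = -204.40°C.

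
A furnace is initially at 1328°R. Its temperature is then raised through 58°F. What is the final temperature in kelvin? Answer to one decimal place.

Initial temperature in Celsius: (1328 - 491.67) × 5/9 = 464.6278°C.
The 58°F change is an interval, so only the factor 5/9 applies: +58 × 5/9 = +32.2222°C.
Final Celsius temperature: 464.6278 + 32.2222 = 496.8500°C.
In kelvin: 496.8500 + 273.15 = 770.0 K.

770.0 K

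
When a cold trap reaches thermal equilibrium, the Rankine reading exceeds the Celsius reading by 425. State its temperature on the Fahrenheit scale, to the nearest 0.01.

Let x be the Celsius reading; then the Rankine reading is 1.8·x + 491.67.
(1.8·x + 491.67) - x = 425  ⇒  (0.8)·x = -66.67  ⇒  x = -83.3375°C.
In Fahrenheit: -83.3375 × 1.8 + 32 = -118.01°F.

-118.01°F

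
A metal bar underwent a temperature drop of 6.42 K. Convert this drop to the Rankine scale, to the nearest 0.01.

Only the scale ratio 1.8 matters for a change in temperature.
6.42 × 1.8 = 11.56.

11.56°R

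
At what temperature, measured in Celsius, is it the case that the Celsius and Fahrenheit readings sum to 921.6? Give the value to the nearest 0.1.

317.7°C

Let C be the Celsius reading. The Fahrenheit reading is F = 1.8·C + 32.
Require C + F = 921.6: (2.8)·C + 32 = 921.6.
C = (921.6 - 32) / (2.8) = 317.7.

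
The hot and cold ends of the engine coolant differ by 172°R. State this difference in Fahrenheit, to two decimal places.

Rankine and Fahrenheit degrees are the same size, so the interval is unchanged: 172.00.

172.00°F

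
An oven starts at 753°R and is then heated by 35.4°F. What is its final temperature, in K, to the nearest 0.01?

438.00 K

Initial temperature in Celsius: (753 - 491.67) × 5/9 = 145.1833°C.
The 35.4°F change is an interval, so only the factor 5/9 applies: +35.4 × 5/9 = +19.6667°C.
Final Celsius temperature: 145.1833 + 19.6667 = 164.8500°C.
In kelvin: 164.8500 + 273.15 = 438.00 K.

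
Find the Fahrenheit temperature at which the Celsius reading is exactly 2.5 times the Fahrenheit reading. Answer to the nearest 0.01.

-9.14°F

Let F be the Fahrenheit reading. The Celsius reading is C = 5/9·F - 17.7778.
Require C = 2.5·F: 5/9·F - 17.7778 = 2.5·F.
(-35/18)·F = 17.7778  ⇒  F = -9.14.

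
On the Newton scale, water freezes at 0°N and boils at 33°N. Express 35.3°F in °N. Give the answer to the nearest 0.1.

First in Celsius: (35.3 - 32) × 5/9 = 1.8333°C.
Linearly onto the Newton scale: 0 + (1.8333 / 100) × (33 - 0) = 0.6°N.

0.6°N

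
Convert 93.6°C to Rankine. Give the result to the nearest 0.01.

660.15°R

In Rankine: 93.6000 × 1.8 + 491.67 = 660.15°R.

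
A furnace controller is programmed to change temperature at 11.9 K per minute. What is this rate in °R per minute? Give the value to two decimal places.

Since only a temperature interval is involved, the additive offset between the scales drops out.
A change of 1 K is a change of 1.8°R, so 11.9 × 1.8 = 21.42.

21.42 °R/minute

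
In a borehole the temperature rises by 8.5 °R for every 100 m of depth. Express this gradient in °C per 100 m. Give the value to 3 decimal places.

The quantity depends on a temperature interval, so only the ratio of degree sizes applies; the offset between the scales is irrelevant.
A change of 1°R is a change of 5/9°C, so 8.5 × 5/9 = 4.722.

4.722 °C/100 m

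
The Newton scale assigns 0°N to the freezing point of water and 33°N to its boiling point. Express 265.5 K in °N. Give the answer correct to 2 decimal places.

First in Celsius: 265.5 - 273.15 = -7.6500°C.
Linearly onto the Newton scale: 0 + (-7.6500 / 100) × (33 - 0) = -2.52°N.

-2.52°N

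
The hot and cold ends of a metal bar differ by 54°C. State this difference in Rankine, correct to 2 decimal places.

An interval of 1°C corresponds to 1.8°R.
54 × 1.8 = 97.20.

97.20°R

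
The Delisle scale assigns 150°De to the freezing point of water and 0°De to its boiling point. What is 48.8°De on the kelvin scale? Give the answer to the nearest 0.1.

340.6 K

Linear interpolation between the fixed points: C = (48.8 - 150) × 100 / (0 - 150) = 67.4667°C.
Then 67.4667 + 273.15 = 340.6 K.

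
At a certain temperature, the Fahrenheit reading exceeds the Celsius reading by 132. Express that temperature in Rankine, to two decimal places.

716.67°R

Let x be the Celsius reading; then the Fahrenheit reading is 1.8·x + 32.
(1.8·x + 32) - x = 132  ⇒  (0.8)·x = 100  ⇒  x = 125.0000°C.
In Rankine: 125.0000 × 1.8 + 491.67 = 716.67°R.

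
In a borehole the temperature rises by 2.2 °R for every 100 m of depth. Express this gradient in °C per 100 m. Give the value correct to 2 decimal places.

1.22 °C/100 m

The quantity depends on a temperature interval, so only the ratio of degree sizes applies; the offset between the scales is irrelevant.
A change of 1°R is a change of 5/9°C, so 2.2 × 5/9 = 1.22.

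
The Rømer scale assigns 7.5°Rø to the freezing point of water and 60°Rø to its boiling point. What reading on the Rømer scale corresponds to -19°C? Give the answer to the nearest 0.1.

Linearly onto the Rømer scale: 7.5 + (-19.0000 / 100) × (60 - 7.5) = -2.5°Rø.

-2.5°Rø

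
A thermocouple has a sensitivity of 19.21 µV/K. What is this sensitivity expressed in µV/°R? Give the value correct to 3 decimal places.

10.672 µV/°R

Since only a temperature interval is involved, the additive offset between the scales drops out.
A change of 1°R is a change of 5/9 K, so per °R the value is 19.21 × 5/9 = 10.672.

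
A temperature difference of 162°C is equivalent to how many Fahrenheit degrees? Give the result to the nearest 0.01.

For a temperature interval the offset drops out; only the factor 1.8 applies.
162 × 1.8 = 291.60.

291.60°F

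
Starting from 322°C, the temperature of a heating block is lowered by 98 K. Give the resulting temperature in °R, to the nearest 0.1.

The 98 K change is an interval; Kelvin and Celsius degrees are the same size, so ΔC = -98°C.
Final Celsius temperature: 322.0000 - 98.0000 = 224.0000°C.
In Rankine: 224.0000 × 1.8 + 491.67 = 894.9°R.

894.9°R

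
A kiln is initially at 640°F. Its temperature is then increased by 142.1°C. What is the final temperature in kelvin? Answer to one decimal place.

753.0 K

Initial temperature in Celsius: (640 - 32) × 5/9 = 337.7778°C.
Final Celsius temperature: 337.7778 + 142.1000 = 479.8778°C.
In kelvin: 479.8778 + 273.15 = 753.0 K.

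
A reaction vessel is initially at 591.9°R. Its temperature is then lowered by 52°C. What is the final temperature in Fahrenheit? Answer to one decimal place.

38.6°F

Initial temperature in Celsius: (591.9 - 491.67) × 5/9 = 55.6833°C.
Final Celsius temperature: 55.6833 - 52.0000 = 3.6833°C.
In Fahrenheit: 3.6833 × 1.8 + 32 = 38.6°F.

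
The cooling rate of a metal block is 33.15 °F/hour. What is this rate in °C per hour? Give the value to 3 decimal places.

The quantity depends on a temperature interval, so only the ratio of degree sizes applies; the offset between the scales is irrelevant.
A change of 1°F is a change of 5/9°C, so 33.15 × 5/9 = 18.417.

18.417 °C/hour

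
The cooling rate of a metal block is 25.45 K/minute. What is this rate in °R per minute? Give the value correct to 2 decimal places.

45.81 °R/minute

The quantity depends on a temperature interval, so only the ratio of degree sizes applies; the offset between the scales is irrelevant.
A change of 1 K is a change of 1.8°R, so 25.45 × 1.8 = 45.81.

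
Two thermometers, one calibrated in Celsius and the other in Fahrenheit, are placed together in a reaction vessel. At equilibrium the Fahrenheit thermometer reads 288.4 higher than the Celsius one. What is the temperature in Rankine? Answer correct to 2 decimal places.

Let x be the Celsius reading; then the Fahrenheit reading is 1.8·x + 32.
(1.8·x + 32) - x = 288.4  ⇒  (0.8)·x = 256.4  ⇒  x = 320.5000°C.
In Rankine: 320.5000 × 1.8 + 491.67 = 1068.57°R.

1068.57°R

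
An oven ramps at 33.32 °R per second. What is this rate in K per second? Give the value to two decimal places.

Since only a temperature interval is involved, the additive offset between the scales drops out.
A change of 1°R is a change of 5/9 K, so 33.32 × 5/9 = 18.51.

18.51 K/second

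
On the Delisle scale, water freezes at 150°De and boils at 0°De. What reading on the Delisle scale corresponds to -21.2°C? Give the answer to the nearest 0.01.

Linearly onto the Delisle scale: 150 + (-21.2000 / 100) × (0 - 150) = 181.80°De.

181.80°De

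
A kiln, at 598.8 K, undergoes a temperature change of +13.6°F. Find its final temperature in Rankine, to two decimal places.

1091.44°R

Initial temperature in Celsius: 598.8 - 273.15 = 325.6500°C.
The 13.6°F change is an interval, so only the factor 5/9 applies: +13.6 × 5/9 = +7.5556°C.
Final Celsius temperature: 325.6500 + 7.5556 = 333.2056°C.
In Rankine: 333.2056 × 1.8 + 491.67 = 1091.44°R.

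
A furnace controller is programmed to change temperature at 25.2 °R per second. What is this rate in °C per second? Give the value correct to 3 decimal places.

14.000 °C/second

Since only a temperature interval is involved, the additive offset between the scales drops out.
A change of 1°R is a change of 5/9°C, so 25.2 × 5/9 = 14.000.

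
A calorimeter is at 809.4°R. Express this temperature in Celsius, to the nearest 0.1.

In Celsius: (809.4 - 491.67) × 5/9 = 176.5167°C.

176.5°C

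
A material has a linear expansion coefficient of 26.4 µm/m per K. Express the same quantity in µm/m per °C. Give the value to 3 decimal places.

26.400 µm/m per °C

Since only a temperature interval is involved, the additive offset between the scales drops out.
A change of 1°C is a change of 1 K, so per °C the value is 26.4 × 1 = 26.400.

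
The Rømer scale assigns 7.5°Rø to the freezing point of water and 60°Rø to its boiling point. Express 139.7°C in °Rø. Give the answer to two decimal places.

Linearly onto the Rømer scale: 7.5 + (139.7000 / 100) × (60 - 7.5) = 80.84°Rø.

80.84°Rø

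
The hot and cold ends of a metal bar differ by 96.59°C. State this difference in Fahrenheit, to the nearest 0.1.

173.9°F

An interval of 1°C corresponds to 1.8°F.
96.59 × 1.8 = 173.9.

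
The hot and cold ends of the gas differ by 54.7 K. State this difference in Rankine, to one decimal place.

An interval of 1 K corresponds to 1.8°R.
54.7 × 1.8 = 98.5.

98.5°R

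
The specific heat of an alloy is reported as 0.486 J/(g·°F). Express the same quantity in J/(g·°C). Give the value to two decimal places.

0.87 J/(g·°C)

The quantity depends on a temperature interval, so only the ratio of degree sizes applies; the offset between the scales is irrelevant.
A change of 1°C is a change of 1.8°F, so per °C the value is 0.486 × 1.8 = 0.87.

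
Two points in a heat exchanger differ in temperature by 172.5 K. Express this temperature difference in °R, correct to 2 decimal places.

An interval of 1 K corresponds to 1.8°R.
172.5 × 1.8 = 310.50.

310.50°R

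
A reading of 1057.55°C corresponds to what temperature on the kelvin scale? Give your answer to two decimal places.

1330.70 K

In kelvin: 1057.5500 + 273.15 = 1330.70 K.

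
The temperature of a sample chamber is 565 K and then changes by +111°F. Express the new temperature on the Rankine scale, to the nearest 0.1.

Initial temperature in Celsius: 565 - 273.15 = 291.8500°C.
The 111°F change is an interval, so only the factor 5/9 applies: +111 × 5/9 = +61.6667°C.
Final Celsius temperature: 291.8500 + 61.6667 = 353.5167°C.
In Rankine: 353.5167 × 1.8 + 491.67 = 1128.0°R.

1128.0°R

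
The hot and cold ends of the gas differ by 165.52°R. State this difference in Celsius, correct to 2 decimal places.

91.96°C

For a temperature interval the offset drops out; only the factor 5/9 applies.
165.52 × 5/9 = 91.96.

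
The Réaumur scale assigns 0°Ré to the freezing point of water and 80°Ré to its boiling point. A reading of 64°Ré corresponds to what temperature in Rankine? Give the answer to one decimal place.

635.7°R

Linear interpolation between the fixed points: C = (64 - 0) × 100 / (80 - 0) = 80.0000°C.
Then 80.0000 × 1.8 + 491.67 = 635.7°R.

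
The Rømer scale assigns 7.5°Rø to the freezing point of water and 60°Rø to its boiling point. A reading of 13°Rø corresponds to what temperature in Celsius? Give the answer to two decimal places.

Linear interpolation between the fixed points: C = (13 - 7.5) × 100 / (60 - 7.5) = 10.4762°C.

10.48°C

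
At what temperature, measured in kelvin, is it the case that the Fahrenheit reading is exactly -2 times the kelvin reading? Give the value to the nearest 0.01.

120.97 K

Let K be the kelvin reading. The Fahrenheit reading is F = 1.8·K - 459.67.
Require F = -2·K: 1.8·K - 459.67 = -2·K.
(3.8)·K = 459.67  ⇒  K = 120.97.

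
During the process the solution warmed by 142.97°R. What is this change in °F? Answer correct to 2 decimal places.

Rankine and Fahrenheit degrees are the same size, so the interval is unchanged: 142.97.

142.97°F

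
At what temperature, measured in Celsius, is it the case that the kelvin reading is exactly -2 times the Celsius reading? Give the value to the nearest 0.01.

-91.05°C

Let C be the Celsius reading. The kelvin reading is K = 1·C + 273.15.
Require K = -2·C: 1·C + 273.15 = -2·C.
(3)·C = -273.15  ⇒  C = -91.05.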